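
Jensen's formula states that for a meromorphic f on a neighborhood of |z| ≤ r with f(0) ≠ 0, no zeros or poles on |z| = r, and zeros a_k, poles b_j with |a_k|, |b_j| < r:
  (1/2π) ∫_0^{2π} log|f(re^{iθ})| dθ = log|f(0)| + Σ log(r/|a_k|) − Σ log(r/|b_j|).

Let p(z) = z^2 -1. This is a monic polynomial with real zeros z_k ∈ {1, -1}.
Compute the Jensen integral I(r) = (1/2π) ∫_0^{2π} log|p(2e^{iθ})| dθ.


Zeros: -1, 1; r = 2.
Inside |z| < r: -1, 1. Outside (|z| ≥ r): ∅.
p(0) = -1, so log|p(0)| = log(1) = 0.0000.
Apply Jensen: I(r) = log|p(0)| + Σ_k log(r/|z_k|), summed over zeros inside |z| < r.
  log(r/|z_k|) for z_k = 1: log(2/1) = 0.6931
  log(r/|z_k|) for z_k = -1: log(2/1) = 0.6931
Sum over inside zeros: 1.3863.
I(r) = log|p(0)| + (inside sum) = 0.0000 + 1.3863 = 1.3863.
Closed form (all zeros inside, monic): I(r) = n·log(r) = 2·log(2) = 1.3863. ✓

I(r) ≈ 1.3863.


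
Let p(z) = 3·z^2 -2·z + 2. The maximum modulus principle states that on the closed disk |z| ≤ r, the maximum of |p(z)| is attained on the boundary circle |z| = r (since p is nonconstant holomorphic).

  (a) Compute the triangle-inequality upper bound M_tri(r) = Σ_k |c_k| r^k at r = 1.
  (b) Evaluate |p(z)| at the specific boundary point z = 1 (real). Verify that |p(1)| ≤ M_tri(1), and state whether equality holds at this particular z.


Coefficients: c_0 = 2, c_1 = -2, c_2 = 3. Radius r = 1.
Part (a). Triangle bound: M_tri(r) = Σ_k |c_k| r^k
  = |2|·1^0 + |-2|·1^1 + |3|·1^2
  = 2 + 2 + 3 = 7.
This bounds M(r) := max_{|z|=r} |p(z)| from above; equality holds iff all terms c_k z^k can be made to align in phase at a single z on |z|=r.
Part (b). At z = 1 (real, on the circle |z| = r):
  p(1) = (2)·1^0 + (-2)·1^1 + (3)·1^2 = 3.
  |p(1)| = 3.
Check: |p(1)| = 3 ≤ 7 = M_tri(1). ✓ Equality does not hold at z = 1 (the coefficients have mixed signs, so the terms do not all align in phase there).

M_tri(1) = 7; |p(1)| = 3; equality at z=1: no.


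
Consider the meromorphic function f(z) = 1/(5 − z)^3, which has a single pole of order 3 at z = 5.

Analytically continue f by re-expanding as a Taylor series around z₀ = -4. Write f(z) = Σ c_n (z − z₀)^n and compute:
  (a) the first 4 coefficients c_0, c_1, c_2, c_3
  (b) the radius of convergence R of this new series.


Let w = z − z₀, so z = z₀ + w.
Then 5 − z = 5 − (z₀ + w) = (5 − z₀) − w = 9 − w.
f(z) = 1/(9 − w)^3 = (1/(9)^3) · (1 − w/(9))^{−3}.
By the binomial series (1−u)^{−3} = Σ_{n≥0} C(n+2, 2) u^n for |u|<1, with u = w/(9):
  c_n = C(n+2, 2) / (9)^(n+3).
  c_0 = 1/(9)^3 = 1/729.
  c_1 = 3/(9)^4 = 1/2187.
  c_2 = 6/(9)^5 = 2/19683.
  c_3 = 10/(9)^6 = 10/531441.
The series is valid for |w/d| < 1, i.e. |z − z₀| < |d|.
Radius of convergence: R = |5 − z₀| = |9| = 9 (distance from z₀ to the singularity z = 5).

c_0 = 1/729, c_1 = 1/2187, c_2 = 2/19683, c_3 = 10/531441; R = 9.


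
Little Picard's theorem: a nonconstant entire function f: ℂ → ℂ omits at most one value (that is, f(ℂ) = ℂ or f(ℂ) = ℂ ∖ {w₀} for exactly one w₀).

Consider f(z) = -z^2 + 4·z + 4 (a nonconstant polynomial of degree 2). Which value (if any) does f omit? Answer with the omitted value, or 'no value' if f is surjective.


Little Picard bounds the complement of f(ℂ) to at most one point.
For every w ∈ ℂ, the equation p(z) − w = 0 is a nonconstant polynomial in z and hence has at least one root by the fundamental theorem of algebra. So p is surjective onto ℂ, omitting no value.

Omitted value: no value.


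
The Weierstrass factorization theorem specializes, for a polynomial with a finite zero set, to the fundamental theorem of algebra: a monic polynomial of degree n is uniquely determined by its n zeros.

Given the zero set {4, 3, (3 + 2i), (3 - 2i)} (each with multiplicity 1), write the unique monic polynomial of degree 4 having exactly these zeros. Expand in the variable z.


The polynomial is p(z) = ∏_{α ∈ S} (z − α), where S = {4, 3, (3 + 2i), (3 - 2i)}.
Expanding the product yields: p(z) = z^4 -13·z^3 + 67·z^2 -163·z + 156.
Note conjugate pairs combine to real quadratics: (z − (3+2i))(z − (3−2i)) = z² − 6z + 13.
The resulting polynomial has degree 4 and real coefficients as required.

p(z) = z^4 -13·z^3 + 67·z^2 -163·z + 156.


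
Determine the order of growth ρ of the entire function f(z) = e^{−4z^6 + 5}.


|e^{−4z^6 + 5}| = e^{Re(-4·z^6) + 5} ≤ e^{4|z|^6 + 5} = e^{4r^6 + 5} on |z| = r, so ρ ≤ 6. Choosing z on |z|=r so that -4·z^6 is real positive (always possible by picking arg z appropriately) gives |f(z)| = e^{4r^6 + 5}, matching the bound. The additive constant 5 does not affect log log M(r) ~ 6·log r. Hence ρ = 6.
Therefore ρ = 6.

Order ρ = 6.


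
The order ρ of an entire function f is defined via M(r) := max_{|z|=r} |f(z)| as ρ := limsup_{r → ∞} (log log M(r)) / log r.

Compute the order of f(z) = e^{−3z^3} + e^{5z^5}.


Each summand is entire of order 3 and 5 respectively (as in the single-exponential case). The order of a sum is at most the max of the orders, so ρ ≤ 5. For the lower bound: on |z|=r choose arg z so that 5z^5 is real positive; then |e^{5z^5}| = e^{5r^5} while |e^{-3z^3}| ≤ e^{3r^3} = o(e^{5r^5}). So |f| ≥ e^{5r^5}(1 − o(1)) and ρ ≥ 5. Hence ρ = max(3, 5) = 5.
Therefore ρ = 5.

Order ρ = 5.


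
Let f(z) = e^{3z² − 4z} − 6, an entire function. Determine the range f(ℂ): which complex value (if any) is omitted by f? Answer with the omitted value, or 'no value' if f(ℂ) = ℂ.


Little Picard bounds the complement of f(ℂ) to at most one point.
The exponent g(z) = 3z² − 4z is a nonconstant polynomial, hence surjective onto ℂ. So e^{g(z)} takes every value in {e^w : w ∈ ℂ} = ℂ ∖ {0}. Adding -6 shifts the range to ℂ ∖ {-6}. f omits exactly -6.

Omitted value: -6.


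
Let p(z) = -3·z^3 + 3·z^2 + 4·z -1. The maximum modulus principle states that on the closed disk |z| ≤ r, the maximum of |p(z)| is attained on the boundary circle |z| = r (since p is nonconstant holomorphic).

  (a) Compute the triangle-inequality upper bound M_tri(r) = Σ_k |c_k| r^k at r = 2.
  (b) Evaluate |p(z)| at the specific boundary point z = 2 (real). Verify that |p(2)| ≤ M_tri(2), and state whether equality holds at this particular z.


Coefficients: c_0 = -1, c_1 = 4, c_2 = 3, c_3 = -3. Radius r = 2.
Part (a). Triangle bound: M_tri(r) = Σ_k |c_k| r^k
  = |-1|·2^0 + |4|·2^1 + |3|·2^2 + |-3|·2^3
  = 1 + 8 + 12 + 24 = 45.
This bounds M(r) := max_{|z|=r} |p(z)| from above; equality holds iff all terms c_k z^k can be made to align in phase at a single z on |z|=r.
Part (b). At z = 2 (real, on the circle |z| = r):
  p(2) = (-1)·2^0 + (4)·2^1 + (3)·2^2 + (-3)·2^3 = -5.
  |p(2)| = 5.
Check: |p(2)| = 5 ≤ 45 = M_tri(2). ✓ Equality does not hold at z = 2 (the coefficients have mixed signs, so the terms do not all align in phase there).

M_tri(2) = 45; |p(2)| = 5; equality at z=2: no.


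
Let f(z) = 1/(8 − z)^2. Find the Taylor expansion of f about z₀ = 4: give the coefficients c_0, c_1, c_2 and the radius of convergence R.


Let w = z − z₀, so z = z₀ + w.
Then 8 − z = 8 − (z₀ + w) = (8 − z₀) − w = 4 − w.
f(z) = 1/(4 − w)^2 = (1/(4)^2) · (1 − w/(4))^{−2}.
By the binomial series (1−u)^{−2} = Σ_{n≥0} C(n+1, 1) u^n for |u|<1, with u = w/(4):
  c_n = C(n+1, 1) / (4)^(n+2).
  c_0 = 1/(4)^2 = 1/16.
  c_1 = 2/(4)^3 = 1/32.
  c_2 = 3/(4)^4 = 3/256.
The series is valid for |w/d| < 1, i.e. |z − z₀| < |d|.
Radius of convergence: R = |8 − z₀| = |4| = 4 (distance from z₀ to the singularity z = 8).

c_0 = 1/16, c_1 = 1/32, c_2 = 3/256; R = 4.


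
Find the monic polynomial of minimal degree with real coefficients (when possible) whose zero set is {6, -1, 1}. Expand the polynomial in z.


The polynomial is p(z) = ∏_{α ∈ S} (z − α), where S = {6, -1, 1}.
Expanding the product yields: p(z) = z^3 -6·z^2 -z + 6.
The resulting polynomial has degree 3 and real coefficients as required.

p(z) = z^3 -6·z^2 -z + 6.


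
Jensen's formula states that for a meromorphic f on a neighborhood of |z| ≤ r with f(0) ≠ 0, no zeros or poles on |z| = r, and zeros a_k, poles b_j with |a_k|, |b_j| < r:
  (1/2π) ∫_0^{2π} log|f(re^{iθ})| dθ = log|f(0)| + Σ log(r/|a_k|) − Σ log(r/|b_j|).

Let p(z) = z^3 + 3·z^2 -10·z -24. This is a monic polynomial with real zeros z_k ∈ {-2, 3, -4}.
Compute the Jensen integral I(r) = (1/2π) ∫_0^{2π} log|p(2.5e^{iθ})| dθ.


Zeros: -4, -2, 3; r = 2.5.
Inside |z| < r: -2. Outside (|z| ≥ r): -4, 3.
p(0) = -24, so log|p(0)| = log(24) = 3.1781.
Apply Jensen: I(r) = log|p(0)| + Σ_k log(r/|z_k|), summed over zeros inside |z| < r.
  log(r/|z_k|) for z_k = -2: log(2.5/2) = 0.2231
  Outside zeros (-4, 3) contribute nothing to the Jensen sum.
Sum over inside zeros: 0.2231.
I(r) = log|p(0)| + (inside sum) = 3.1781 + 0.2231 = 3.4012.
Note: since some zeros are outside |z| ≤ r, the simplified n·log(r) form does NOT apply — only the inside zeros contribute.

I(r) ≈ 3.4012.


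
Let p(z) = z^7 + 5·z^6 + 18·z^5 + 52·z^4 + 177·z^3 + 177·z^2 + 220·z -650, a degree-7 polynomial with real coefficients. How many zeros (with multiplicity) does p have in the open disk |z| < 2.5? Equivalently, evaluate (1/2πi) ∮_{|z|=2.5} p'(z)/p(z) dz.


The zeros of p are: (1 + 3i), (1 - 3i), 1, (-3 + 2i), (-3 - 2i), (-1 + 2i), (-1 - 2i).
Their magnitudes are: 3.162, 3.162, 1, 3.606, 3.606, 2.236, 2.236.
Zeros with |z| < R = 2.5: 1, (-1 + 2i), (-1 - 2i).
Count = 3.
By the argument principle, (1/2πi) ∮_{|z|=R} p'(z)/p(z) dz equals exactly this count.

Number of zeros inside |z| < 2.5: 3.


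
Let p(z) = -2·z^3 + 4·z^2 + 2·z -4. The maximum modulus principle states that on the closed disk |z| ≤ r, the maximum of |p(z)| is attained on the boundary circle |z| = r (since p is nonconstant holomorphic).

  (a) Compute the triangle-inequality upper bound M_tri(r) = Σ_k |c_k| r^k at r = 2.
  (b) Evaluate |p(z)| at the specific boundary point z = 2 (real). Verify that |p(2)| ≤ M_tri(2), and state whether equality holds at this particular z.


Coefficients: c_0 = -4, c_1 = 2, c_2 = 4, c_3 = -2. Radius r = 2.
Part (a). Triangle bound: M_tri(r) = Σ_k |c_k| r^k
  = |-4|·2^0 + |2|·2^1 + |4|·2^2 + |-2|·2^3
  = 4 + 4 + 16 + 16 = 40.
This bounds M(r) := max_{|z|=r} |p(z)| from above; equality holds iff all terms c_k z^k can be made to align in phase at a single z on |z|=r.
Part (b). At z = 2 (real, on the circle |z| = r):
  p(2) = (-4)·2^0 + (2)·2^1 + (4)·2^2 + (-2)·2^3 = 0.
  |p(2)| = 0.
Check: |p(2)| = 0 ≤ 40 = M_tri(2). ✓ Equality does not hold at z = 2 (the coefficients have mixed signs, so the terms do not all align in phase there).

M_tri(2) = 40; |p(2)| = 0; equality at z=2: no.


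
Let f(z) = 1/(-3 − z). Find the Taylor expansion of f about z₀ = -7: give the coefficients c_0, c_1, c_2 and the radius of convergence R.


Let w = z − z₀, so z = z₀ + w.
Then -3 − z = -3 − (z₀ + w) = (-3 − z₀) − w = 4 − w.
f(z) = 1/(4 − w) = (1/(4)) · 1/(1 − w/(4)) = Σ_{n≥0} w^n / (4)^(n+1).
So c_n = 1/(4)^(n+1):
  c_0 = 1/(4)^1 = 1/4.
  c_1 = 1/(4)^2 = 1/16.
  c_2 = 1/(4)^3 = 1/64.
The series is valid for |w/d| < 1, i.e. |z − z₀| < |d|.
Radius of convergence: R = |-3 − z₀| = |4| = 4 (distance from z₀ to the singularity z = -3).

c_0 = 1/4, c_1 = 1/16, c_2 = 1/64; R = 4.


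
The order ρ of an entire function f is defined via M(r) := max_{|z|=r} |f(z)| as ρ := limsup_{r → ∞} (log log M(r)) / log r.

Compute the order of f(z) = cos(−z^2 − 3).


Write cos(w) = (e^{iw} ± e^{−iw})/(2 or 2i), so |cos(w)| ≤ e^{|w|}. With w = −z^2 − 3, |w| ≤ 1r^2 + 3 on |z|=r, giving M(r) ≤ e^{1r^2 + 3} and ρ ≤ 2. For the lower bound, choose z on |z|=r with -1z^2 purely imaginary of modulus 1r^2; then |cos(−z^2 − 3)| grows like e^{1r^2}/2, so ρ ≥ 2. Hence ρ = 2.
Therefore ρ = 2.

Order ρ = 2.


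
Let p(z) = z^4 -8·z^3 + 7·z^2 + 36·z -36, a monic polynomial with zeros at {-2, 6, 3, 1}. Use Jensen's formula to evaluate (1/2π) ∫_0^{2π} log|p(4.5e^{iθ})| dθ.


Zeros: -2, 1, 3, 6; r = 4.5.
Inside |z| < r: -2, 1, 3. Outside (|z| ≥ r): 6.
p(0) = -36, so log|p(0)| = log(36) = 3.5835.
Apply Jensen: I(r) = log|p(0)| + Σ_k log(r/|z_k|), summed over zeros inside |z| < r.
  log(r/|z_k|) for z_k = -2: log(4.5/2) = 0.8109
  log(r/|z_k|) for z_k = 3: log(4.5/3) = 0.4055
  log(r/|z_k|) for z_k = 1: log(4.5/1) = 1.5041
  Outside zeros (6) contribute nothing to the Jensen sum.
Sum over inside zeros: 2.7205.
I(r) = log|p(0)| + (inside sum) = 3.5835 + 2.7205 = 6.3040.
Note: since some zeros are outside |z| ≤ r, the simplified n·log(r) form does NOT apply — only the inside zeros contribute.

I(r) ≈ 6.3040.


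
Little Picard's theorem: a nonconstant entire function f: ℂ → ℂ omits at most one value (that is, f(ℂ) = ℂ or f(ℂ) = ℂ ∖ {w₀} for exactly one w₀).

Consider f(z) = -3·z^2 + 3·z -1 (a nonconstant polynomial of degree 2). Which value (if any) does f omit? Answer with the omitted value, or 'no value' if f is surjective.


Little Picard bounds the complement of f(ℂ) to at most one point.
For every w ∈ ℂ, the equation p(z) − w = 0 is a nonconstant polynomial in z and hence has at least one root by the fundamental theorem of algebra. So p is surjective onto ℂ, omitting no value.

Omitted value: no value.


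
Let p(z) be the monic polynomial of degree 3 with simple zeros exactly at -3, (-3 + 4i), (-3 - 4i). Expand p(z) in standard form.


The polynomial is p(z) = ∏_{α ∈ S} (z − α), where S = {-3, (-3 + 4i), (-3 - 4i)}.
Expanding the product yields: p(z) = z^3 + 9·z^2 + 43·z + 75.
Note conjugate pairs combine to real quadratics: (z − (-3+4i))(z − (-3−4i)) = z² + 6z + 25.
The resulting polynomial has degree 3 and real coefficients as required.

p(z) = z^3 + 9·z^2 + 43·z + 75.


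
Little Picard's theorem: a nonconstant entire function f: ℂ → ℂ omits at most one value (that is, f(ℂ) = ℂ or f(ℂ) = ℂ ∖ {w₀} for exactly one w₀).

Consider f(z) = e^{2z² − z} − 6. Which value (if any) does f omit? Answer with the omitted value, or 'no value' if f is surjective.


Little Picard bounds the complement of f(ℂ) to at most one point.
The exponent g(z) = 2z² − z is a nonconstant polynomial, hence surjective onto ℂ. So e^{g(z)} takes every value in {e^w : w ∈ ℂ} = ℂ ∖ {0}. Adding -6 shifts the range to ℂ ∖ {-6}. f omits exactly -6.

Omitted value: -6.


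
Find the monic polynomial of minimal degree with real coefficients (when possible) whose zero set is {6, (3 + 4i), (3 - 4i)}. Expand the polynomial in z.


The polynomial is p(z) = ∏_{α ∈ S} (z − α), where S = {6, (3 + 4i), (3 - 4i)}.
Expanding the product yields: p(z) = z^3 -12·z^2 + 61·z -150.
Note conjugate pairs combine to real quadratics: (z − (3+4i))(z − (3−4i)) = z² − 6z + 25.
The resulting polynomial has degree 3 and real coefficients as required.

p(z) = z^3 -12·z^2 + 61·z -150.


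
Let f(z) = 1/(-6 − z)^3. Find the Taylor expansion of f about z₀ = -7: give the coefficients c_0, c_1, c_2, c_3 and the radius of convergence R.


Let w = z − z₀, so z = z₀ + w.
Then -6 − z = -6 − (z₀ + w) = (-6 − z₀) − w = 1 − w.
f(z) = 1/(1 − w)^3 = (1/(1)^3) · (1 − w/(1))^{−3}.
By the binomial series (1−u)^{−3} = Σ_{n≥0} C(n+2, 2) u^n for |u|<1, with u = w/(1):
  c_n = C(n+2, 2) / (1)^(n+3).
  c_0 = 1/(1)^3 = 1.
  c_1 = 3/(1)^4 = 3.
  c_2 = 6/(1)^5 = 6.
  c_3 = 10/(1)^6 = 10.
The series is valid for |w/d| < 1, i.e. |z − z₀| < |d|.
Radius of convergence: R = |-6 − z₀| = |1| = 1 (distance from z₀ to the singularity z = -6).

c_0 = 1, c_1 = 3, c_2 = 6, c_3 = 10; R = 1.


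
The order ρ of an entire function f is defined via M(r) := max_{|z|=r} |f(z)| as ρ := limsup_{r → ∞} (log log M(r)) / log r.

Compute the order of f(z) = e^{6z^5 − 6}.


|e^{6z^5 − 6}| = e^{Re(6·z^5) + -6} ≤ e^{6|z|^5 + -6} = e^{6r^5 + -6} on |z| = r, so ρ ≤ 5. Choosing z on |z|=r so that 6·z^5 is real positive (always possible by picking arg z appropriately) gives |f(z)| = e^{6r^5 + -6}, matching the bound. The additive constant -6 does not affect log log M(r) ~ 5·log r. Hence ρ = 5.
Therefore ρ = 5.

Order ρ = 5.


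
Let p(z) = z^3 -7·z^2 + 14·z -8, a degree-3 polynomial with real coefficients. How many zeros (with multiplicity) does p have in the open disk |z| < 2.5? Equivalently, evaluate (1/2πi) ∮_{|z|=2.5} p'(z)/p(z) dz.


The zeros of p are: 4, 1, 2.
Their magnitudes are: 4, 1, 2.
Zeros with |z| < R = 2.5: 1, 2.
Count = 2.
By the argument principle, (1/2πi) ∮_{|z|=R} p'(z)/p(z) dz equals exactly this count.

Number of zeros inside |z| < 2.5: 2.


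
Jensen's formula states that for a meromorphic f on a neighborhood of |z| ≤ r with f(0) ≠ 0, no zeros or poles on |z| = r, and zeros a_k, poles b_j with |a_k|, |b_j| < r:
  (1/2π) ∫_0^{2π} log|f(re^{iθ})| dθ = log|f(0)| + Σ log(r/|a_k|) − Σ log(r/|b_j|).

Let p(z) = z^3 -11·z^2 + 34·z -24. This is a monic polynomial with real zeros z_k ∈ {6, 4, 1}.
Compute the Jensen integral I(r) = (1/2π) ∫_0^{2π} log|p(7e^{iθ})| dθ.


Zeros: 1, 4, 6; r = 7.
Inside |z| < r: 1, 4, 6. Outside (|z| ≥ r): ∅.
p(0) = -24, so log|p(0)| = log(24) = 3.1781.
Apply Jensen: I(r) = log|p(0)| + Σ_k log(r/|z_k|), summed over zeros inside |z| < r.
  log(r/|z_k|) for z_k = 6: log(7/6) = 0.1542
  log(r/|z_k|) for z_k = 4: log(7/4) = 0.5596
  log(r/|z_k|) for z_k = 1: log(7/1) = 1.9459
Sum over inside zeros: 2.6597.
I(r) = log|p(0)| + (inside sum) = 3.1781 + 2.6597 = 5.8377.
Closed form (all zeros inside, monic): I(r) = n·log(r) = 3·log(7) = 5.8377. ✓

I(r) ≈ 5.8377.


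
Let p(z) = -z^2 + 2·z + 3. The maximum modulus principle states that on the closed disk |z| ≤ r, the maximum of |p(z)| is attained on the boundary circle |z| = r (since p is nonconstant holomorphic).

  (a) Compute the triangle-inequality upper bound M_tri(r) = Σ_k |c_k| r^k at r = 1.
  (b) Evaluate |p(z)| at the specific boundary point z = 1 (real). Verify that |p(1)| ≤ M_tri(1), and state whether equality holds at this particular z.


Coefficients: c_0 = 3, c_1 = 2, c_2 = -1. Radius r = 1.
Part (a). Triangle bound: M_tri(r) = Σ_k |c_k| r^k
  = |3|·1^0 + |2|·1^1 + |-1|·1^2
  = 3 + 2 + 1 = 6.
This bounds M(r) := max_{|z|=r} |p(z)| from above; equality holds iff all terms c_k z^k can be made to align in phase at a single z on |z|=r.
Part (b). At z = 1 (real, on the circle |z| = r):
  p(1) = (3)·1^0 + (2)·1^1 + (-1)·1^2 = 4.
  |p(1)| = 4.
Check: |p(1)| = 4 ≤ 6 = M_tri(1). ✓ Equality does not hold at z = 1 (the coefficients have mixed signs, so the terms do not all align in phase there).

M_tri(1) = 6; |p(1)| = 4; equality at z=1: no.


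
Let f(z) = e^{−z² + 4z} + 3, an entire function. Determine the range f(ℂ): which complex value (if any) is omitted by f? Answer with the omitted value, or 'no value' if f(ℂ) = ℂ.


Little Picard bounds the complement of f(ℂ) to at most one point.
The exponent g(z) = −z² + 4z is a nonconstant polynomial, hence surjective onto ℂ. So e^{g(z)} takes every value in {e^w : w ∈ ℂ} = ℂ ∖ {0}. Adding 3 shifts the range to ℂ ∖ {3}. f omits exactly 3.

Omitted value: 3.


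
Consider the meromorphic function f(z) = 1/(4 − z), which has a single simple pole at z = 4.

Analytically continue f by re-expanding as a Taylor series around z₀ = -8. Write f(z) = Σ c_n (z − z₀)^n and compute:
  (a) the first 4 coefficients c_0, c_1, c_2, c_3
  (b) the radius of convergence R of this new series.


Let w = z − z₀, so z = z₀ + w.
Then 4 − z = 4 − (z₀ + w) = (4 − z₀) − w = 12 − w.
f(z) = 1/(12 − w) = (1/(12)) · 1/(1 − w/(12)) = Σ_{n≥0} w^n / (12)^(n+1).
So c_n = 1/(12)^(n+1):
  c_0 = 1/(12)^1 = 1/12.
  c_1 = 1/(12)^2 = 1/144.
  c_2 = 1/(12)^3 = 1/1728.
  c_3 = 1/(12)^4 = 1/20736.
The series is valid for |w/d| < 1, i.e. |z − z₀| < |d|.
Radius of convergence: R = |4 − z₀| = |12| = 12 (distance from z₀ to the singularity z = 4).

c_0 = 1/12, c_1 = 1/144, c_2 = 1/1728, c_3 = 1/20736; R = 12.


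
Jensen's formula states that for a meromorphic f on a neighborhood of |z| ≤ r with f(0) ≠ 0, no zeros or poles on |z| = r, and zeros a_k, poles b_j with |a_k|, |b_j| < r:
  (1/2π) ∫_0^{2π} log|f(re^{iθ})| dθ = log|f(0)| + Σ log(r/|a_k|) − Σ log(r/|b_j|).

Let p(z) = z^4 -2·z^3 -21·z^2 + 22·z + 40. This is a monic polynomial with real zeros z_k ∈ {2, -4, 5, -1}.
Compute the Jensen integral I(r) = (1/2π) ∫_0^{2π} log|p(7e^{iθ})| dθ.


Zeros: -4, -1, 2, 5; r = 7.
Inside |z| < r: -4, -1, 2, 5. Outside (|z| ≥ r): ∅.
p(0) = 40, so log|p(0)| = log(40) = 3.6889.
Apply Jensen: I(r) = log|p(0)| + Σ_k log(r/|z_k|), summed over zeros inside |z| < r.
  log(r/|z_k|) for z_k = 2: log(7/2) = 1.2528
  log(r/|z_k|) for z_k = -4: log(7/4) = 0.5596
  log(r/|z_k|) for z_k = 5: log(7/5) = 0.3365
  log(r/|z_k|) for z_k = -1: log(7/1) = 1.9459
Sum over inside zeros: 4.0948.
I(r) = log|p(0)| + (inside sum) = 3.6889 + 4.0948 = 7.7836.
Closed form (all zeros inside, monic): I(r) = n·log(r) = 4·log(7) = 7.7836. ✓

I(r) ≈ 7.7836.


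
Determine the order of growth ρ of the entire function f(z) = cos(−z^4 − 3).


Write cos(w) = (e^{iw} ± e^{−iw})/(2 or 2i), so |cos(w)| ≤ e^{|w|}. With w = −z^4 − 3, |w| ≤ 1r^4 + 3 on |z|=r, giving M(r) ≤ e^{1r^4 + 3} and ρ ≤ 4. For the lower bound, choose z on |z|=r with -1z^4 purely imaginary of modulus 1r^4; then |cos(−z^4 − 3)| grows like e^{1r^4}/2, so ρ ≥ 4. Hence ρ = 4.
Therefore ρ = 4.

Order ρ = 4.


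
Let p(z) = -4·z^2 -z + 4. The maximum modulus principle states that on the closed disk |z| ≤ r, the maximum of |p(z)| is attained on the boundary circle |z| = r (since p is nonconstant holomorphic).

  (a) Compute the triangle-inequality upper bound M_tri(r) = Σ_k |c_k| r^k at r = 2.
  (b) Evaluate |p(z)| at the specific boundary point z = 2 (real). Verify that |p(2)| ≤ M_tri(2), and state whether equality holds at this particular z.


Coefficients: c_0 = 4, c_1 = -1, c_2 = -4. Radius r = 2.
Part (a). Triangle bound: M_tri(r) = Σ_k |c_k| r^k
  = |4|·2^0 + |-1|·2^1 + |-4|·2^2
  = 4 + 2 + 16 = 22.
This bounds M(r) := max_{|z|=r} |p(z)| from above; equality holds iff all terms c_k z^k can be made to align in phase at a single z on |z|=r.
Part (b). At z = 2 (real, on the circle |z| = r):
  p(2) = (4)·2^0 + (-1)·2^1 + (-4)·2^2 = -14.
  |p(2)| = 14.
Check: |p(2)| = 14 ≤ 22 = M_tri(2). ✓ Equality does not hold at z = 2 (the coefficients have mixed signs, so the terms do not all align in phase there).

M_tri(2) = 22; |p(2)| = 14; equality at z=2: no.


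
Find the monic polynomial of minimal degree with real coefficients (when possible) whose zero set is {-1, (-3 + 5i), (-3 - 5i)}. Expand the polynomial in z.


The polynomial is p(z) = ∏_{α ∈ S} (z − α), where S = {-1, (-3 + 5i), (-3 - 5i)}.
Expanding the product yields: p(z) = z^3 + 7·z^2 + 40·z + 34.
Note conjugate pairs combine to real quadratics: (z − (-3+5i))(z − (-3−5i)) = z² + 6z + 34.
The resulting polynomial has degree 3 and real coefficients as required.

p(z) = z^3 + 7·z^2 + 40·z + 34.


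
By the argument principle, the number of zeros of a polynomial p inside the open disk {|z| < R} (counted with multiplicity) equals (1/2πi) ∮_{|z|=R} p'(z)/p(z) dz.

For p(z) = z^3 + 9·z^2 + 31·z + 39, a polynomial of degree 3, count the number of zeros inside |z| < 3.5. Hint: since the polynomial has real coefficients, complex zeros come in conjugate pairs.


The zeros of p are: (-3 + 2i), (-3 - 2i), -3.
Their magnitudes are: 3.606, 3.606, 3.
Zeros with |z| < R = 3.5: -3.
Count = 1.
By the argument principle, (1/2πi) ∮_{|z|=R} p'(z)/p(z) dz equals exactly this count.

Number of zeros inside |z| < 3.5: 1.


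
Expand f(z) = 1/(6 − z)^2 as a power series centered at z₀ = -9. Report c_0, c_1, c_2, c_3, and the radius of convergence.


Let w = z − z₀, so z = z₀ + w.
Then 6 − z = 6 − (z₀ + w) = (6 − z₀) − w = 15 − w.
f(z) = 1/(15 − w)^2 = (1/(15)^2) · (1 − w/(15))^{−2}.
By the binomial series (1−u)^{−2} = Σ_{n≥0} C(n+1, 1) u^n for |u|<1, with u = w/(15):
  c_n = C(n+1, 1) / (15)^(n+2).
  c_0 = 1/(15)^2 = 1/225.
  c_1 = 2/(15)^3 = 2/3375.
  c_2 = 3/(15)^4 = 1/16875.
  c_3 = 4/(15)^5 = 4/759375.
The series is valid for |w/d| < 1, i.e. |z − z₀| < |d|.
Radius of convergence: R = |6 − z₀| = |15| = 15 (distance from z₀ to the singularity z = 6).

c_0 = 1/225, c_1 = 2/3375, c_2 = 1/16875, c_3 = 4/759375; R = 15.


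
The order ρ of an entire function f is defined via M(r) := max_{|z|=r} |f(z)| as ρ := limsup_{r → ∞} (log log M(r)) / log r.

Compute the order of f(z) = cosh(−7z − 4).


cosh(w) is a linear combination of e^{iw} and e^{−iw} (or e^w, e^{−w} in the hyperbolic case), so |cosh(w)| ≤ e^{|w|}. With w = −7z − 4, |w| ≤ 7|z| + 4 = 7r + 4 on |z| = r, giving M(r) ≤ e^{7r + 4}, so ρ ≤ 1. On a suitable ray (z = it for sin/cos; z = t for sinh/cosh, t real → ∞), |cosh(−7z − 4)| grows like e^{7|t|}/2, so ρ ≥ 1. Hence ρ = 1.
Therefore ρ = 1.

Order ρ = 1.


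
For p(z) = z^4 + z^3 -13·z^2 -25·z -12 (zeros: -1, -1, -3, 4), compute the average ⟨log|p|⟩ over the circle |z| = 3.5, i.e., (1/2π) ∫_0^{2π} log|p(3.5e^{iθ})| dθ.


Zeros: -3, -1, -1, 4; r = 3.5.
Inside |z| < r: -3, -1, -1. Outside (|z| ≥ r): 4.
p(0) = -12, so log|p(0)| = log(12) = 2.4849.
Apply Jensen: I(r) = log|p(0)| + Σ_k log(r/|z_k|), summed over zeros inside |z| < r.
  log(r/|z_k|) for z_k = -1: log(3.5/1) = 1.2528
  log(r/|z_k|) for z_k = -1: log(3.5/1) = 1.2528
  log(r/|z_k|) for z_k = -3: log(3.5/3) = 0.1542
  Outside zeros (4) contribute nothing to the Jensen sum.
Sum over inside zeros: 2.6597.
I(r) = log|p(0)| + (inside sum) = 2.4849 + 2.6597 = 5.1446.
Note: since some zeros are outside |z| ≤ r, the simplified n·log(r) form does NOT apply — only the inside zeros contribute.

I(r) ≈ 5.1446.


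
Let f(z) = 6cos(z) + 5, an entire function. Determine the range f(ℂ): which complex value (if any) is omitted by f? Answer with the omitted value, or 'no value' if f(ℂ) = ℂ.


Little Picard bounds the complement of f(ℂ) to at most one point.
cos is entire and surjective onto ℂ: for every w ∈ ℂ, cos(ζ) = w has a solution ζ ∈ ℂ (e.g., via the complex inverse arccos). With ζ = z this gives z = ζ/(1). Then 6·cos(z) takes every value in 6·ℂ = ℂ, and adding 5 is a bijection of ℂ. So f is surjective and omits no value. (Note: only on the real line is cos bounded by [−1, 1].)

Omitted value: no value.


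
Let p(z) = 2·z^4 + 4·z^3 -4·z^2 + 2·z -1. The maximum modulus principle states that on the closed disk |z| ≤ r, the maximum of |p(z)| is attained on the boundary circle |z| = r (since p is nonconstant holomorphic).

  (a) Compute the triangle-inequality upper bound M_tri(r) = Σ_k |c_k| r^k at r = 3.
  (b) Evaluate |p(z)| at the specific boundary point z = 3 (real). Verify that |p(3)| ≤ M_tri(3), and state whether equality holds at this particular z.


Coefficients: c_0 = -1, c_1 = 2, c_2 = -4, c_3 = 4, c_4 = 2. Radius r = 3.
Part (a). Triangle bound: M_tri(r) = Σ_k |c_k| r^k
  = |-1|·3^0 + |2|·3^1 + |-4|·3^2 + |4|·3^3 + |2|·3^4
  = 1 + 6 + 36 + 108 + 162 = 313.
This bounds M(r) := max_{|z|=r} |p(z)| from above; equality holds iff all terms c_k z^k can be made to align in phase at a single z on |z|=r.
Part (b). At z = 3 (real, on the circle |z| = r):
  p(3) = (-1)·3^0 + (2)·3^1 + (-4)·3^2 + (4)·3^3 + (2)·3^4 = 239.
  |p(3)| = 239.
Check: |p(3)| = 239 ≤ 313 = M_tri(3). ✓ Equality does not hold at z = 3 (the coefficients have mixed signs, so the terms do not all align in phase there).

M_tri(3) = 313; |p(3)| = 239; equality at z=3: no.


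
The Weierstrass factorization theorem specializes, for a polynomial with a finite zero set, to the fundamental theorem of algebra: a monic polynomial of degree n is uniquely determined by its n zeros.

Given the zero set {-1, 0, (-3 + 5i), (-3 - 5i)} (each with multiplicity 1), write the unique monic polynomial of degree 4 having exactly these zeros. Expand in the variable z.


The polynomial is p(z) = ∏_{α ∈ S} (z − α), where S = {-1, 0, (-3 + 5i), (-3 - 5i)}.
Expanding the product yields: p(z) = z^4 + 7·z^3 + 40·z^2 + 34·z.
Note conjugate pairs combine to real quadratics: (z − (-3+5i))(z − (-3−5i)) = z² + 6z + 34.
The resulting polynomial has degree 4 and real coefficients as required.

p(z) = z^4 + 7·z^3 + 40·z^2 + 34·z.


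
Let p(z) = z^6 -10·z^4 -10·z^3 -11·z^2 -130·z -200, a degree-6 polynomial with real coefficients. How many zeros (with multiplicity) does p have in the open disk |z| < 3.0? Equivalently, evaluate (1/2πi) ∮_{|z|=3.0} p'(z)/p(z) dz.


The zeros of p are: -2, (-2 + 1i), (-2 - 1i), (1 + 2i), (1 - 2i), 4.
Their magnitudes are: 2, 2.236, 2.236, 2.236, 2.236, 4.
Zeros with |z| < R = 3.0: -2, (-2 + 1i), (-2 - 1i), (1 + 2i), (1 - 2i).
Count = 5.
By the argument principle, (1/2πi) ∮_{|z|=R} p'(z)/p(z) dz equals exactly this count.

Number of zeros inside |z| < 3.0: 5.


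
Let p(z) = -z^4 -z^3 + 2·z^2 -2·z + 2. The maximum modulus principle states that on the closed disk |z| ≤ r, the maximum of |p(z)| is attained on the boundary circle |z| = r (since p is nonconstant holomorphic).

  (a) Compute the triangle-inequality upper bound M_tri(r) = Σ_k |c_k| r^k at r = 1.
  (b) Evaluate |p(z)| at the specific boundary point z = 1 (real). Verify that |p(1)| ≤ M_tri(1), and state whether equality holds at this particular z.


Coefficients: c_0 = 2, c_1 = -2, c_2 = 2, c_3 = -1, c_4 = -1. Radius r = 1.
Part (a). Triangle bound: M_tri(r) = Σ_k |c_k| r^k
  = |2|·1^0 + |-2|·1^1 + |2|·1^2 + |-1|·1^3 + |-1|·1^4
  = 2 + 2 + 2 + 1 + 1 = 8.
This bounds M(r) := max_{|z|=r} |p(z)| from above; equality holds iff all terms c_k z^k can be made to align in phase at a single z on |z|=r.
Part (b). At z = 1 (real, on the circle |z| = r):
  p(1) = (2)·1^0 + (-2)·1^1 + (2)·1^2 + (-1)·1^3 + (-1)·1^4 = 0.
  |p(1)| = 0.
Check: |p(1)| = 0 ≤ 8 = M_tri(1). ✓ Equality does not hold at z = 1 (the coefficients have mixed signs, so the terms do not all align in phase there).

M_tri(1) = 8; |p(1)| = 0; equality at z=1: no.


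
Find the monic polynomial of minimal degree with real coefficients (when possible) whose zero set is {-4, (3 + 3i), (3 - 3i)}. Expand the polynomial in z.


The polynomial is p(z) = ∏_{α ∈ S} (z − α), where S = {-4, (3 + 3i), (3 - 3i)}.
Expanding the product yields: p(z) = z^3 -2·z^2 -6·z + 72.
Note conjugate pairs combine to real quadratics: (z − (3+3i))(z − (3−3i)) = z² − 6z + 18.
The resulting polynomial has degree 3 and real coefficients as required.

p(z) = z^3 -2·z^2 -6·z + 72.


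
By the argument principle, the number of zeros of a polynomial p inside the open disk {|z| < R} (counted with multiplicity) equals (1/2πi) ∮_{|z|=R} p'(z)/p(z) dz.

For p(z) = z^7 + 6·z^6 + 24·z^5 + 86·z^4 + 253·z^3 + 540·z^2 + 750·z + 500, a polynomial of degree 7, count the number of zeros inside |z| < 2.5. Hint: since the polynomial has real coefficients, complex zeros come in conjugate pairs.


The zeros of p are: -2, (-2 + 1i), (-2 - 1i), (1 + 3i), (1 - 3i), (-1 + 2i), (-1 - 2i).
Their magnitudes are: 2, 2.236, 2.236, 3.162, 3.162, 2.236, 2.236.
Zeros with |z| < R = 2.5: -2, (-2 + 1i), (-2 - 1i), (-1 + 2i), (-1 - 2i).
Count = 5.
By the argument principle, (1/2πi) ∮_{|z|=R} p'(z)/p(z) dz equals exactly this count.

Number of zeros inside |z| < 2.5: 5.


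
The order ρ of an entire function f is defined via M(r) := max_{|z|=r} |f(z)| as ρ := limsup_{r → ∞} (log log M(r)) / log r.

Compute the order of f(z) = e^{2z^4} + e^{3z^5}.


Each summand is entire of order 4 and 5 respectively (as in the single-exponential case). The order of a sum is at most the max of the orders, so ρ ≤ 5. For the lower bound: on |z|=r choose arg z so that 3z^5 is real positive; then |e^{3z^5}| = e^{3r^5} while |e^{2z^4}| ≤ e^{2r^4} = o(e^{3r^5}). So |f| ≥ e^{3r^5}(1 − o(1)) and ρ ≥ 5. Hence ρ = max(4, 5) = 5.
Therefore ρ = 5.

Order ρ = 5.


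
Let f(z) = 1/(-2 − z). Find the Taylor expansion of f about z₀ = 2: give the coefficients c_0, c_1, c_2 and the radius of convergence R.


Let w = z − z₀, so z = z₀ + w.
Then -2 − z = -2 − (z₀ + w) = (-2 − z₀) − w = -4 − w.
f(z) = 1/(-4 − w) = (1/(-4)) · 1/(1 − w/(-4)) = Σ_{n≥0} w^n / (-4)^(n+1).
So c_n = 1/(-4)^(n+1):
  c_0 = 1/(-4)^1 = -1/4.
  c_1 = 1/(-4)^2 = 1/16.
  c_2 = 1/(-4)^3 = -1/64.
The series is valid for |w/d| < 1, i.e. |z − z₀| < |d|.
Radius of convergence: R = |-2 − z₀| = |-4| = 4 (distance from z₀ to the singularity z = -2).

c_0 = -1/4, c_1 = 1/16, c_2 = -1/64; R = 4.


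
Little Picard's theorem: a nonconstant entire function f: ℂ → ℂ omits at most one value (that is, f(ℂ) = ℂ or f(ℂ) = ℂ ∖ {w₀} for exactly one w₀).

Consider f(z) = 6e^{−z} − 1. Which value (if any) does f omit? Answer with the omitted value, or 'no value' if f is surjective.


Little Picard bounds the complement of f(ℂ) to at most one point.
e^{−z} is never zero on ℂ, so 6·e^{−z} takes every value in ℂ ∖ {0}. Adding -1 shifts the range to ℂ ∖ {-1}. Thus f omits exactly the value -1.

Omitted value: -1.


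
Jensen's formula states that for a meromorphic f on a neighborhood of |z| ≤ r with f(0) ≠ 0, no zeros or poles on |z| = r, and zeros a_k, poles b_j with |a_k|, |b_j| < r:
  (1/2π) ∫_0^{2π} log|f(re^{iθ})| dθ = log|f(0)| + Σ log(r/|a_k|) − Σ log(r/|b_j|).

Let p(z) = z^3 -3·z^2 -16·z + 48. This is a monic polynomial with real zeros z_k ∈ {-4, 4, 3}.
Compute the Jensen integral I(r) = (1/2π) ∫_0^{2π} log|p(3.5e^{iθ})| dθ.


Zeros: -4, 3, 4; r = 3.5.
Inside |z| < r: 3. Outside (|z| ≥ r): -4, 4.
p(0) = 48, so log|p(0)| = log(48) = 3.8712.
Apply Jensen: I(r) = log|p(0)| + Σ_k log(r/|z_k|), summed over zeros inside |z| < r.
  log(r/|z_k|) for z_k = 3: log(3.5/3) = 0.1542
  Outside zeros (-4, 4) contribute nothing to the Jensen sum.
Sum over inside zeros: 0.1542.
I(r) = log|p(0)| + (inside sum) = 3.8712 + 0.1542 = 4.0254.
Note: since some zeros are outside |z| ≤ r, the simplified n·log(r) form does NOT apply — only the inside zeros contribute.

I(r) ≈ 4.0254.


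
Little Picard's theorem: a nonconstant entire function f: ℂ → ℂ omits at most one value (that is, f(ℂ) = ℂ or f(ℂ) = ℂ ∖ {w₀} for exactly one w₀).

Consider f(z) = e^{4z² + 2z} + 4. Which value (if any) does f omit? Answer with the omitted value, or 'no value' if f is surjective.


Little Picard bounds the complement of f(ℂ) to at most one point.
The exponent g(z) = 4z² + 2z is a nonconstant polynomial, hence surjective onto ℂ. So e^{g(z)} takes every value in {e^w : w ∈ ℂ} = ℂ ∖ {0}. Adding 4 shifts the range to ℂ ∖ {4}. f omits exactly 4.

Omitted value: 4.


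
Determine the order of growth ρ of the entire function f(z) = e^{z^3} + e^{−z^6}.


Each summand is entire of order 3 and 6 respectively (as in the single-exponential case). The order of a sum is at most the max of the orders, so ρ ≤ 6. For the lower bound: on |z|=r choose arg z so that -1z^6 is real positive; then |e^{-1z^6}| = e^{1r^6} while |e^{1z^3}| ≤ e^{1r^3} = o(e^{1r^6}). So |f| ≥ e^{1r^6}(1 − o(1)) and ρ ≥ 6. Hence ρ = max(3, 6) = 6.
Therefore ρ = 6.

Order ρ = 6.


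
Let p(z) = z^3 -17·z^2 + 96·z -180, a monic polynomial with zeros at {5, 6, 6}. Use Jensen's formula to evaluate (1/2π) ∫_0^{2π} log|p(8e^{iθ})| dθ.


Zeros: 5, 6, 6; r = 8.
Inside |z| < r: 5, 6, 6. Outside (|z| ≥ r): ∅.
p(0) = -180, so log|p(0)| = log(180) = 5.1930.
Apply Jensen: I(r) = log|p(0)| + Σ_k log(r/|z_k|), summed over zeros inside |z| < r.
  log(r/|z_k|) for z_k = 5: log(8/5) = 0.4700
  log(r/|z_k|) for z_k = 6: log(8/6) = 0.2877
  log(r/|z_k|) for z_k = 6: log(8/6) = 0.2877
Sum over inside zeros: 1.0454.
I(r) = log|p(0)| + (inside sum) = 5.1930 + 1.0454 = 6.2383.
Closed form (all zeros inside, monic): I(r) = n·log(r) = 3·log(8) = 6.2383. ✓

I(r) ≈ 6.2383.


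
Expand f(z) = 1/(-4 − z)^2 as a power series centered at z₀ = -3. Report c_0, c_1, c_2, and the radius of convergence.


Let w = z − z₀, so z = z₀ + w.
Then -4 − z = -4 − (z₀ + w) = (-4 − z₀) − w = -1 − w.
f(z) = 1/(-1 − w)^2 = (1/(-1)^2) · (1 − w/(-1))^{−2}.
By the binomial series (1−u)^{−2} = Σ_{n≥0} C(n+1, 1) u^n for |u|<1, with u = w/(-1):
  c_n = C(n+1, 1) / (-1)^(n+2).
  c_0 = 1/(-1)^2 = 1.
  c_1 = 2/(-1)^3 = -2.
  c_2 = 3/(-1)^4 = 3.
The series is valid for |w/d| < 1, i.e. |z − z₀| < |d|.
Radius of convergence: R = |-4 − z₀| = |-1| = 1 (distance from z₀ to the singularity z = -4).

c_0 = 1, c_1 = -2, c_2 = 3; R = 1.


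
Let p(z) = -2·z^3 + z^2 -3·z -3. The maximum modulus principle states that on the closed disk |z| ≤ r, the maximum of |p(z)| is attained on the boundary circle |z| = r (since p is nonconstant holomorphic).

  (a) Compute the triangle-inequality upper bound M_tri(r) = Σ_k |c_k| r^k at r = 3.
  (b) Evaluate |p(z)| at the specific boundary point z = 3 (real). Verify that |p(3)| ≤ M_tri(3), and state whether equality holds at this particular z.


Coefficients: c_0 = -3, c_1 = -3, c_2 = 1, c_3 = -2. Radius r = 3.
Part (a). Triangle bound: M_tri(r) = Σ_k |c_k| r^k
  = |-3|·3^0 + |-3|·3^1 + |1|·3^2 + |-2|·3^3
  = 3 + 9 + 9 + 54 = 75.
This bounds M(r) := max_{|z|=r} |p(z)| from above; equality holds iff all terms c_k z^k can be made to align in phase at a single z on |z|=r.
Part (b). At z = 3 (real, on the circle |z| = r):
  p(3) = (-3)·3^0 + (-3)·3^1 + (1)·3^2 + (-2)·3^3 = -57.
  |p(3)| = 57.
Check: |p(3)| = 57 ≤ 75 = M_tri(3). ✓ Equality does not hold at z = 3 (the coefficients have mixed signs, so the terms do not all align in phase there).

M_tri(3) = 75; |p(3)| = 57; equality at z=3: no.


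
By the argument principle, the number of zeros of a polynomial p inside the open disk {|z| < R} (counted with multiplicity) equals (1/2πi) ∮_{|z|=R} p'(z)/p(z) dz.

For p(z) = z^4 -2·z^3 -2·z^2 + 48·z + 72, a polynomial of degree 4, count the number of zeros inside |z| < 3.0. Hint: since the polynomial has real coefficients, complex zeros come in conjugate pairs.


The zeros of p are: -2, (3 + 3i), (3 - 3i), -2.
Their magnitudes are: 2, 4.243, 4.243, 2.
Zeros with |z| < R = 3.0: -2, -2.
Count = 2.
By the argument principle, (1/2πi) ∮_{|z|=R} p'(z)/p(z) dz equals exactly this count.

Number of zeros inside |z| < 3.0: 2.


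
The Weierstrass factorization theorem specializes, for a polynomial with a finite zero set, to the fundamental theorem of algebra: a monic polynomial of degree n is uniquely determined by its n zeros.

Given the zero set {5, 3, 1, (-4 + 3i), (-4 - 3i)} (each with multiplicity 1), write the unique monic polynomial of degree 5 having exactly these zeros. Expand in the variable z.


The polynomial is p(z) = ∏_{α ∈ S} (z − α), where S = {5, 3, 1, (-4 + 3i), (-4 - 3i)}.
Expanding the product yields: p(z) = z^5 -z^4 -24·z^3 -56·z^2 + 455·z -375.
Note conjugate pairs combine to real quadratics: (z − (-4+3i))(z − (-4−3i)) = z² + 8z + 25.
The resulting polynomial has degree 5 and real coefficients as required.

p(z) = z^5 -z^4 -24·z^3 -56·z^2 + 455·z -375.


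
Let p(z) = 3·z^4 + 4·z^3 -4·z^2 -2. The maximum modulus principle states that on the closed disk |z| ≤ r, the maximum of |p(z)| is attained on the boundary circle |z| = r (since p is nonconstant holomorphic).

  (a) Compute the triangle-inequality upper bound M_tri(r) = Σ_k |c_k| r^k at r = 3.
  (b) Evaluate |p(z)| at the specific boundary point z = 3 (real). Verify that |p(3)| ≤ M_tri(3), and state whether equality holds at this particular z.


Coefficients: c_0 = -2, c_1 = 0, c_2 = -4, c_3 = 4, c_4 = 3. Radius r = 3.
Part (a). Triangle bound: M_tri(r) = Σ_k |c_k| r^k
  = |-2|·3^0 + |0|·3^1 + |-4|·3^2 + |4|·3^3 + |3|·3^4
  = 2 + 0 + 36 + 108 + 243 = 389.
This bounds M(r) := max_{|z|=r} |p(z)| from above; equality holds iff all terms c_k z^k can be made to align in phase at a single z on |z|=r.
Part (b). At z = 3 (real, on the circle |z| = r):
  p(3) = (-2)·3^0 + (0)·3^1 + (-4)·3^2 + (4)·3^3 + (3)·3^4 = 313.
  |p(3)| = 313.
Check: |p(3)| = 313 ≤ 389 = M_tri(3). ✓ Equality does not hold at z = 3 (the coefficients have mixed signs, so the terms do not all align in phase there).

M_tri(3) = 389; |p(3)| = 313; equality at z=3: no.
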